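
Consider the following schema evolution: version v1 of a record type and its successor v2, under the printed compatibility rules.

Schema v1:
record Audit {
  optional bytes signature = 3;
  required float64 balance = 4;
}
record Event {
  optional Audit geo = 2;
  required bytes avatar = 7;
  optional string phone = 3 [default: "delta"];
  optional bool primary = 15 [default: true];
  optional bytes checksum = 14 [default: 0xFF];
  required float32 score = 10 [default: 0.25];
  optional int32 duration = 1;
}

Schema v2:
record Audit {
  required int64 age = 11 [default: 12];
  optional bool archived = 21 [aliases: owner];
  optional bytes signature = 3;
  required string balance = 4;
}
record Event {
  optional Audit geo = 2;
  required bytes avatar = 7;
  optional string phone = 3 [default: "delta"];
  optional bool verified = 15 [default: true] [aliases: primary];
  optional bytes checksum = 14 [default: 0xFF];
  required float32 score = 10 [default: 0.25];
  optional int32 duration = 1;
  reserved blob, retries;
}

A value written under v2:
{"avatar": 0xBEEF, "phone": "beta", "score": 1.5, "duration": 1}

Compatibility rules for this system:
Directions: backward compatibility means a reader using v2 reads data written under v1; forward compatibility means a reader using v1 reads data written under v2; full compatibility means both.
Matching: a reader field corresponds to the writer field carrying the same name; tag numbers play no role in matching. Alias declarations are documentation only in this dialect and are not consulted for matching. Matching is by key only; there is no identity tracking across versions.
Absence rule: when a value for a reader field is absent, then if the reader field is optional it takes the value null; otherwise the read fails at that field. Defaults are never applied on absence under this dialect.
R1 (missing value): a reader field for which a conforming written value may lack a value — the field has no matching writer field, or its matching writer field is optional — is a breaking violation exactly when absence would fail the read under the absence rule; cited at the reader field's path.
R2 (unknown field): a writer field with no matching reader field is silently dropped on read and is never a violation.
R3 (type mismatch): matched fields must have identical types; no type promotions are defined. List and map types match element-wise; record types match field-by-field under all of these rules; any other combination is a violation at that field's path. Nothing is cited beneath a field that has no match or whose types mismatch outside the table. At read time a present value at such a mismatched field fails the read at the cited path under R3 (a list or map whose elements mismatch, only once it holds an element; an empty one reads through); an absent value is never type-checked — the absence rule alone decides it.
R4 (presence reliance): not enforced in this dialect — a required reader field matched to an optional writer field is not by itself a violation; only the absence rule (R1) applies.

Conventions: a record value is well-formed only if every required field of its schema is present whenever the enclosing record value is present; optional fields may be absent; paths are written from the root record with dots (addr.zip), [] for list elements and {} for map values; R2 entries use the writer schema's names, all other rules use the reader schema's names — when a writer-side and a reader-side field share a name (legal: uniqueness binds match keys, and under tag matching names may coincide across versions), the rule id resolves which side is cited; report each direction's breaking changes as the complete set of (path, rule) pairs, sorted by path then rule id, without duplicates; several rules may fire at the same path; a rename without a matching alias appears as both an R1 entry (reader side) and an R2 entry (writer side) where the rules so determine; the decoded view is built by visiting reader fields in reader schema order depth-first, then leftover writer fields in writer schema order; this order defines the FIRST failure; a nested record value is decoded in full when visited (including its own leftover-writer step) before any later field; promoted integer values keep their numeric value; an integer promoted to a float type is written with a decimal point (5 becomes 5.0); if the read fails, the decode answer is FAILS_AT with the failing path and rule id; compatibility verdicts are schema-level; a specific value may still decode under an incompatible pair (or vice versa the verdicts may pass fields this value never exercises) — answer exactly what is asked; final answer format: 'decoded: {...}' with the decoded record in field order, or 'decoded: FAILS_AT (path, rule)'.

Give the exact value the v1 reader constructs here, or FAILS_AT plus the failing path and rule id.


decoded: {"geo": null, "avatar": 0xBEEF, "phone": "beta", "primary": null, "checksum": null, "score": 1.5, "duration": 1}

arrows below run writer -> reader for Event
decode walk for Event under reader schema v1:
  geo := null (absent, optional -> null)
  avatar := 0xBEEF
  phone := "beta"
  primary := null (absent, optional -> null)
  checksum := null (absent, optional -> null)
  score := 1.5
  duration := 1
  => decoded: {"geo": null, "avatar": 0xBEEF, "phone": "beta", "primary": null, "checksum": null, "score": 1.5, "duration": 1}
the other Event changes do not affect what is asked:
  added field archived to record Audit: optional bool, tag 21 (in v2 it sits immediately before signature) -> triggers nothing under the printed rules; the Event answer is the same either way
  added field age to record Audit: required int64, tag 11, default 12 (in v2 it sits immediately before signature) -> matters for Event compatibility verdicts, not for this value's decode
  field balance in record Audit: type float64 changed to string -> matters for Event compatibility verdicts, not for this value's decode
  renamed field primary to verified in record Event (alias primary declared on the renamed field) -> triggers nothing under the printed rules; the Event answer is the same either way


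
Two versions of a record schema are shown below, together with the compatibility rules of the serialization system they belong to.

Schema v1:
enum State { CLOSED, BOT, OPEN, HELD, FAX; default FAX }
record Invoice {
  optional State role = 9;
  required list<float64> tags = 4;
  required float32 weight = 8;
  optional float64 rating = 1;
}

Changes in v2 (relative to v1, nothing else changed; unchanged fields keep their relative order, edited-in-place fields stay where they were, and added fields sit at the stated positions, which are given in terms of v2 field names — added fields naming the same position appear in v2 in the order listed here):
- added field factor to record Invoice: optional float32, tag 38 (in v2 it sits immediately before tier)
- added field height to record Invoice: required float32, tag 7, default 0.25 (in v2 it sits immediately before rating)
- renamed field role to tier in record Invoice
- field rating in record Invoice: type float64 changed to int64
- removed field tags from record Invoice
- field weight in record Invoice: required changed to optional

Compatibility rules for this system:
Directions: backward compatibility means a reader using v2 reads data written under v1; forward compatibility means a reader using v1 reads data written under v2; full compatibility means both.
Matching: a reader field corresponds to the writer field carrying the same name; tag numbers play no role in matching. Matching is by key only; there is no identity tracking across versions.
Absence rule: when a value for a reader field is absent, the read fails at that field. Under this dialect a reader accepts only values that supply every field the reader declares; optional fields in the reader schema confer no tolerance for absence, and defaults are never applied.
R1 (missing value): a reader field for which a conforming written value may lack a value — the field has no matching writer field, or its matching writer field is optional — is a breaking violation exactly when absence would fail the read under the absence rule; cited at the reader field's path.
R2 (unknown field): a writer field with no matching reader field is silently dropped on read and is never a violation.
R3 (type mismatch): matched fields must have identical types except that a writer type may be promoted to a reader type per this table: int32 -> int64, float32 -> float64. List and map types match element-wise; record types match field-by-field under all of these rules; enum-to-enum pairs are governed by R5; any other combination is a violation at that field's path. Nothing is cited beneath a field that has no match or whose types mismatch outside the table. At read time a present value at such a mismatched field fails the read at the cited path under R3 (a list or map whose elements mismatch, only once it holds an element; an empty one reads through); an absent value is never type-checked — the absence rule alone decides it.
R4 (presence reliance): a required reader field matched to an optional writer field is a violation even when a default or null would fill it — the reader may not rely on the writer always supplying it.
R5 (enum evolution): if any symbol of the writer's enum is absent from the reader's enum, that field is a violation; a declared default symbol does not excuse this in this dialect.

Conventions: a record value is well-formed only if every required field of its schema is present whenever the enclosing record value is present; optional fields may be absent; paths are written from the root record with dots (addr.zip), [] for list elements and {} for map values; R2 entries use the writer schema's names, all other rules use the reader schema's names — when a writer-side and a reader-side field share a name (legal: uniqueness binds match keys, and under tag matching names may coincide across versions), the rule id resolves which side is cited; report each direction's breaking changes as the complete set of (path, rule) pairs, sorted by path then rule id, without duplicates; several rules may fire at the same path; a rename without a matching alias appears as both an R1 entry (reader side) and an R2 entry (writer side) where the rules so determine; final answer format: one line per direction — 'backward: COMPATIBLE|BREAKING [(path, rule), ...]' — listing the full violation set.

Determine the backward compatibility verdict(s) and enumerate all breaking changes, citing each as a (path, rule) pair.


each type pair in Invoice: writer, then reader
backward pass over Invoice, reader schema v2, writer schema v1:
  factor: no writer-side match
  tier: no writer-side match
  writer required, float32 -> float32: reader weight maps from writer weight
  height: no writer-side match
  writer optional, float64 -> int64: reader rating maps from writer rating
  leftover writer field: role
  leftover writer field: tags
  violation R1 at factor
  violation R1 at height
  violation R1 at rating
  violation R3 at rating
  violation R1 at tier
  => backward verdict for Invoice: BREAKING, 5 violation(s)
diffs on Invoice not affecting the asked answer:
  removed field tags from record Invoice -> affects forward compatibility only, which is not asked
  field weight in record Invoice: required changed to optional -> affects forward compatibility only, which is not asked

backward: BREAKING [(factor, R1), (height, R1), (rating, R1), (rating, R3), (tier, R1)]


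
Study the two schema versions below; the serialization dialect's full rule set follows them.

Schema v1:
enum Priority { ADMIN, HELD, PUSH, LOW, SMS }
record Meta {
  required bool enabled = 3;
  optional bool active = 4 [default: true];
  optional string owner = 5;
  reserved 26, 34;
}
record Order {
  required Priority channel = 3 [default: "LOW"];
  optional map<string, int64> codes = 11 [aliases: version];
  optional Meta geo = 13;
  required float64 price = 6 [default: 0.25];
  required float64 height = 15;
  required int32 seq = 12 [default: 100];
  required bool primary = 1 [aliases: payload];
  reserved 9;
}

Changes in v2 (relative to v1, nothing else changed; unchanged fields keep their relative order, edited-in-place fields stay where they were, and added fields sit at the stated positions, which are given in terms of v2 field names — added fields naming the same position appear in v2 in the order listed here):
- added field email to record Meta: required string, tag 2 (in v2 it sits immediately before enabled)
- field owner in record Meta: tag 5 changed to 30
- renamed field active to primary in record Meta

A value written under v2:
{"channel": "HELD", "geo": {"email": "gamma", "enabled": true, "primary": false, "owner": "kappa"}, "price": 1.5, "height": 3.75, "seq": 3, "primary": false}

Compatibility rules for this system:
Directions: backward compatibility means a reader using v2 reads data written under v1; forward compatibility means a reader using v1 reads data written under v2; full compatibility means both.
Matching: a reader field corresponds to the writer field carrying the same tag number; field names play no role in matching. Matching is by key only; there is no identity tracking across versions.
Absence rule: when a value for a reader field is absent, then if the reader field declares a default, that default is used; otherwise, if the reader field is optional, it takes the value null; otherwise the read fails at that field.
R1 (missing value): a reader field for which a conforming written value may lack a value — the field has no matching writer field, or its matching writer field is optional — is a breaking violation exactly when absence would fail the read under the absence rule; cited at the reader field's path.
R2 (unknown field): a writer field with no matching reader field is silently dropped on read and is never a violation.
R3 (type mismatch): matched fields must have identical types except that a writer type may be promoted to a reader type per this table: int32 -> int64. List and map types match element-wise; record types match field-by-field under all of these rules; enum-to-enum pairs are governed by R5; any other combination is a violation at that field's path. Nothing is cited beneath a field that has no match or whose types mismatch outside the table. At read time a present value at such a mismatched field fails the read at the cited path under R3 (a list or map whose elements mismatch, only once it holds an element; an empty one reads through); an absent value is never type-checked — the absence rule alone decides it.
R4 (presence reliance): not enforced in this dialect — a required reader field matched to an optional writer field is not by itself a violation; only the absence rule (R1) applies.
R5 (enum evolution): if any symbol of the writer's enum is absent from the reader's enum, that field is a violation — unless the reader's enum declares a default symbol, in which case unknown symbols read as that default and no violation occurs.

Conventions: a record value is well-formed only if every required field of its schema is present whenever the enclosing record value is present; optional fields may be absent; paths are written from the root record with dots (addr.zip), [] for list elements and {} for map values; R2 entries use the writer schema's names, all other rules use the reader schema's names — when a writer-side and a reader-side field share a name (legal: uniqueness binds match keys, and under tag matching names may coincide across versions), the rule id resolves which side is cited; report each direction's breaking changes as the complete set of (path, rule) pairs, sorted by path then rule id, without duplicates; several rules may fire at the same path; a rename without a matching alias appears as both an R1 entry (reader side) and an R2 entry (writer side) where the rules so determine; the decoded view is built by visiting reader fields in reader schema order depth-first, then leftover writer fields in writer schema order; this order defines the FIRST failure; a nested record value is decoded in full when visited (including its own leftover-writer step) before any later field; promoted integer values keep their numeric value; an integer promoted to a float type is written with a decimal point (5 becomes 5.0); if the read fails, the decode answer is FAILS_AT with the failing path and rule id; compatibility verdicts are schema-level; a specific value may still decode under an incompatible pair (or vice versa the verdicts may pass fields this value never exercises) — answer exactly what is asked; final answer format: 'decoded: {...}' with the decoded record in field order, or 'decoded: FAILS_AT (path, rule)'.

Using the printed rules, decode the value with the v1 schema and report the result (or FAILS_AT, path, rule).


the writer's type comes first in each Order pair
migrating the Order value to v1:
  channel := "HELD"
  codes := null (not supplied -> null)
  geo.enabled := true
  geo.active := false (from writer primary)
  geo.owner := null (not supplied -> null)
  writer geo.email: unmatched, discarded
  writer geo.owner: unmatched, discarded
  price := 1.5
  height := 3.75
  seq := 3
  primary := false
  => decoded: {"channel": "HELD", "codes": null, "geo": {"enabled": true, "active": false, "owner": null}, "price": 1.5, "height": 3.75, "seq": 3, "primary": false}
checking off the Order differences that do not matter here:
  added field email to record Meta: required string, tag 2 (in v2 it sits immediately before enabled) -> schema-level compatibility only; this Order value's decode is unchanged
  renamed field active to primary in record Meta -> triggers nothing under the printed rules; the Order answer is the same either way

decoded: {"channel": "HELD", "codes": null, "geo": {"enabled": true, "active": false, "owner": null}, "price": 1.5, "height": 3.75, "seq": 3, "primary": false}


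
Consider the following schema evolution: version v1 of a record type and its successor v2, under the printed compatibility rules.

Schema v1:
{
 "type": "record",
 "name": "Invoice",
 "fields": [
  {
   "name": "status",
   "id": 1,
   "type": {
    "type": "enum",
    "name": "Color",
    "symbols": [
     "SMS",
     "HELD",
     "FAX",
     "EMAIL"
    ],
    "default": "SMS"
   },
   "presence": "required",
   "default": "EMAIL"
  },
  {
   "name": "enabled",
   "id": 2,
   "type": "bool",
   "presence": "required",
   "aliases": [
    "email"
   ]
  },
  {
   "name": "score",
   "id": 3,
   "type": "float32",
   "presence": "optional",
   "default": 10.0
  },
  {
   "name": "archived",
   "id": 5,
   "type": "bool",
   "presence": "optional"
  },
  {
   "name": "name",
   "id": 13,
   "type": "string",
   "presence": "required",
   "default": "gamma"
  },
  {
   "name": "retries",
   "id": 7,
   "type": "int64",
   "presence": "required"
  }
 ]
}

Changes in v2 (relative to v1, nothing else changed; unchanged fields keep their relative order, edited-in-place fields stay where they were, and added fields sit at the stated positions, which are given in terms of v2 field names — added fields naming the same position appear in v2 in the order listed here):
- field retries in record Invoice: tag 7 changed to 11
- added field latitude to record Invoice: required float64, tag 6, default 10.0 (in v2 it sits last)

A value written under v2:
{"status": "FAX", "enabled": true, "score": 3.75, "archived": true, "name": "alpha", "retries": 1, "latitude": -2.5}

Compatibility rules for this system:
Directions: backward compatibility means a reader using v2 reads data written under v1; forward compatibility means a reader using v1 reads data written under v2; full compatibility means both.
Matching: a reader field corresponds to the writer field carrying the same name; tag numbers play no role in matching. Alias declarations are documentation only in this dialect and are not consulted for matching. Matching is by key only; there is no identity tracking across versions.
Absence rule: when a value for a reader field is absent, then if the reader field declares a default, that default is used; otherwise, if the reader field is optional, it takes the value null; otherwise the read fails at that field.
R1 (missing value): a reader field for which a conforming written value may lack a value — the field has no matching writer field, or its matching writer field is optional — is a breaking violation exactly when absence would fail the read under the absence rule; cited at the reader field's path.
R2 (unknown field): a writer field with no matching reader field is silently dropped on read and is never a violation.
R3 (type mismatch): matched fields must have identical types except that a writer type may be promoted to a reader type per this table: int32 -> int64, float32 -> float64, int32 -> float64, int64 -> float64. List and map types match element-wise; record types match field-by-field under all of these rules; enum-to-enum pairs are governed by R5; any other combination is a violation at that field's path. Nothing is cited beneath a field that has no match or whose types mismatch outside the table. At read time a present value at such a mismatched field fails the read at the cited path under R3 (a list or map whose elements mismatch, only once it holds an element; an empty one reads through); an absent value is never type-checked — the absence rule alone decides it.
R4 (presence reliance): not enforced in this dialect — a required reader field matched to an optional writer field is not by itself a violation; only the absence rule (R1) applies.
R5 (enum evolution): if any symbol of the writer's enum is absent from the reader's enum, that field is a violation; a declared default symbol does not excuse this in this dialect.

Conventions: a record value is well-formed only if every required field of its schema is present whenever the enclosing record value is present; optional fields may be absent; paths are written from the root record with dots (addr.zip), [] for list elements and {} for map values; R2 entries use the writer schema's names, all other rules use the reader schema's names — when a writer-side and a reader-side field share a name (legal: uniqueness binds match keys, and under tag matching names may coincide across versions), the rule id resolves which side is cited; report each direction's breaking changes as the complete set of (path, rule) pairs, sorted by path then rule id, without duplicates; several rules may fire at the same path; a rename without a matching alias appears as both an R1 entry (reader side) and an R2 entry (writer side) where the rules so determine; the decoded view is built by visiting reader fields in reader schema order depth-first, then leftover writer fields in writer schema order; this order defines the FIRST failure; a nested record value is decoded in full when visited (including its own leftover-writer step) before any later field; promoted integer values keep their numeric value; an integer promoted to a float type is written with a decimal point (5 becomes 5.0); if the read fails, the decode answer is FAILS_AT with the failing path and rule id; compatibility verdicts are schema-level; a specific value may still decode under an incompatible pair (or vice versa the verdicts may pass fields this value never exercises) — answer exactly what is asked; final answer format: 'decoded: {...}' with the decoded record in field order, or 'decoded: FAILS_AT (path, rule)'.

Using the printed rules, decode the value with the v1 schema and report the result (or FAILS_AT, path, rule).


in Invoice below, arrows point writer -> reader
decode (reader v1):
  status := "FAX"
  enabled := true
  score := 3.75
  archived := true
  name := "alpha"
  retries := 1
  writer latitude: no reader field; dropped
  => decoded: {"status": "FAX", "enabled": true, "score": 3.75, "archived": true, "name": "alpha", "retries": 1}
checking off the Invoice differences that do not matter here:
  field retries in record Invoice: tag 7 changed to 11 -> no rule fires on it and the decoded Invoice view is identical with or without it
  added field latitude to record Invoice: required float64, tag 6, default 10.0 (in v2 it sits last) -> no rule fires on it and the decoded Invoice view is identical with or without it

decoded: {"status": "FAX", "enabled": true, "score": 3.75, "archived": true, "name": "alpha", "retries": 1}


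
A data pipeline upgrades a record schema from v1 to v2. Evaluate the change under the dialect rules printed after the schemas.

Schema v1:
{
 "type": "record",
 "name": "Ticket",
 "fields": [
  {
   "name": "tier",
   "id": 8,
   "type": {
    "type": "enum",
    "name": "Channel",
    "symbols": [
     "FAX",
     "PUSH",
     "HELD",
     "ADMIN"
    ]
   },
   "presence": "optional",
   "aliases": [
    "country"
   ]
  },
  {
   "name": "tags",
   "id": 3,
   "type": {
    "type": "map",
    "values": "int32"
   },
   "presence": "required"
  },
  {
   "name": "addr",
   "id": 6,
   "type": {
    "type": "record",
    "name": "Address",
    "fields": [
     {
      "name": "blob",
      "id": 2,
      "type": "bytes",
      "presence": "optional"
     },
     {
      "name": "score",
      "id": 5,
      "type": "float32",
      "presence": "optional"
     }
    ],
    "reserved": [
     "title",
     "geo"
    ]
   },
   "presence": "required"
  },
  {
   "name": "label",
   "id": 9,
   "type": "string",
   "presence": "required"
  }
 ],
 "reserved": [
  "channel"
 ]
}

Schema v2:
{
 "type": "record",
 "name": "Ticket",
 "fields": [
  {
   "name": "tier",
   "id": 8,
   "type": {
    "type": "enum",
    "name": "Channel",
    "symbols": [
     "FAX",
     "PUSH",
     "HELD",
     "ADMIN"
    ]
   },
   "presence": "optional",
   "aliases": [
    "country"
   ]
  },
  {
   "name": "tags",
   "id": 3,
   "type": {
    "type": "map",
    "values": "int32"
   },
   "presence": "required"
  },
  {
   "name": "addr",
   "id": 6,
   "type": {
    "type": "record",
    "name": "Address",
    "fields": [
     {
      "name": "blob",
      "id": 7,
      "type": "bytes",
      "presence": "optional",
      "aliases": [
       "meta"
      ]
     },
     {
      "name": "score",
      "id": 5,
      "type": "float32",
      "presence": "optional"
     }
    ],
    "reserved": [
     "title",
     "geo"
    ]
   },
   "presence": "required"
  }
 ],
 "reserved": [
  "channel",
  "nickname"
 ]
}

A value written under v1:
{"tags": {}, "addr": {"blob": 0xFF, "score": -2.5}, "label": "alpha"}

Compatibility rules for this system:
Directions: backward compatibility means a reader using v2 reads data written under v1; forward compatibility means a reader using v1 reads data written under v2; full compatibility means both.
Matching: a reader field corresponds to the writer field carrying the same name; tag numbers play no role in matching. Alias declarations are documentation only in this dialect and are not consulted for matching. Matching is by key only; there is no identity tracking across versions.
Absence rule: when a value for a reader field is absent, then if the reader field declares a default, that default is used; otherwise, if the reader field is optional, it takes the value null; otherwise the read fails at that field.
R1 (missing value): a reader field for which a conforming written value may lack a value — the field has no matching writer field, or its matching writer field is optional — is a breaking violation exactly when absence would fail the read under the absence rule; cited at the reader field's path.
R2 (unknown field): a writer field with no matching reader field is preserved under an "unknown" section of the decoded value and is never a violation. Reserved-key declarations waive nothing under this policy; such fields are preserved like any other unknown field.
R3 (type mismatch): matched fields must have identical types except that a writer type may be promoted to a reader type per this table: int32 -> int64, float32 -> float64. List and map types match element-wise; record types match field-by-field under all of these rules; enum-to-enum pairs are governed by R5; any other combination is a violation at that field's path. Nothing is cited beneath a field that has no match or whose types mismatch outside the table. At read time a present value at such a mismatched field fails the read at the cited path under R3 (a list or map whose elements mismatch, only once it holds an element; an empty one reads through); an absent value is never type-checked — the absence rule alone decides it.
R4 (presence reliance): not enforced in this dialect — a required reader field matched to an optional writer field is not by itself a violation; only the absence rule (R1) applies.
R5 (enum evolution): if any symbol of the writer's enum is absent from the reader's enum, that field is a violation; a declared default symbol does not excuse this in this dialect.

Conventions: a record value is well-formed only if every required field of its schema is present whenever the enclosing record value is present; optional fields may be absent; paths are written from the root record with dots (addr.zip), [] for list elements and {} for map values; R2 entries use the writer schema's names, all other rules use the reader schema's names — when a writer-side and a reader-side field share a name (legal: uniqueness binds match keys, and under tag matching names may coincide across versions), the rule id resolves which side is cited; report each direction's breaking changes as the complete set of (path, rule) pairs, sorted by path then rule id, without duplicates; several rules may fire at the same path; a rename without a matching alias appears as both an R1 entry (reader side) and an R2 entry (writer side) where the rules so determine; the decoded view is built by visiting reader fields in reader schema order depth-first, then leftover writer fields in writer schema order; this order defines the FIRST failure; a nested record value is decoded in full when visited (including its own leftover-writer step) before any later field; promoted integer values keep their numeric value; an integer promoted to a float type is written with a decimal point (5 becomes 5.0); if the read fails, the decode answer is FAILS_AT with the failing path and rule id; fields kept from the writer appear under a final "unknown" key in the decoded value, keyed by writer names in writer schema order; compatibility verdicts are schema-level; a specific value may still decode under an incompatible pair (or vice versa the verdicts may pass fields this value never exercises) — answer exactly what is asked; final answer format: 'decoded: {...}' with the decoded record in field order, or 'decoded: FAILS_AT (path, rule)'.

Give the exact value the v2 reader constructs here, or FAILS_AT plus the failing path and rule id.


in Ticket below, arrows point writer -> reader
decode walk for Ticket under reader schema v2:
  tier := null (not supplied -> null)
  tags := {}
  addr.blob := 0xFF
  addr.score := -2.5
  writer label: kept under "unknown"
  => decoded: {"tier": null, "tags": {}, "addr": {"blob": 0xFF, "score": -2.5}, "unknown": {"label": "alpha"}}
the rest of the Ticket diff is inert for this question:
  field blob in record Address: tag 2 changed to 7 -> fires no rule on Ticket under this dialect and leaves the result unchanged

decoded: {"tier": null, "tags": {}, "addr": {"blob": 0xFF, "score": -2.5}, "unknown": {"label": "alpha"}}


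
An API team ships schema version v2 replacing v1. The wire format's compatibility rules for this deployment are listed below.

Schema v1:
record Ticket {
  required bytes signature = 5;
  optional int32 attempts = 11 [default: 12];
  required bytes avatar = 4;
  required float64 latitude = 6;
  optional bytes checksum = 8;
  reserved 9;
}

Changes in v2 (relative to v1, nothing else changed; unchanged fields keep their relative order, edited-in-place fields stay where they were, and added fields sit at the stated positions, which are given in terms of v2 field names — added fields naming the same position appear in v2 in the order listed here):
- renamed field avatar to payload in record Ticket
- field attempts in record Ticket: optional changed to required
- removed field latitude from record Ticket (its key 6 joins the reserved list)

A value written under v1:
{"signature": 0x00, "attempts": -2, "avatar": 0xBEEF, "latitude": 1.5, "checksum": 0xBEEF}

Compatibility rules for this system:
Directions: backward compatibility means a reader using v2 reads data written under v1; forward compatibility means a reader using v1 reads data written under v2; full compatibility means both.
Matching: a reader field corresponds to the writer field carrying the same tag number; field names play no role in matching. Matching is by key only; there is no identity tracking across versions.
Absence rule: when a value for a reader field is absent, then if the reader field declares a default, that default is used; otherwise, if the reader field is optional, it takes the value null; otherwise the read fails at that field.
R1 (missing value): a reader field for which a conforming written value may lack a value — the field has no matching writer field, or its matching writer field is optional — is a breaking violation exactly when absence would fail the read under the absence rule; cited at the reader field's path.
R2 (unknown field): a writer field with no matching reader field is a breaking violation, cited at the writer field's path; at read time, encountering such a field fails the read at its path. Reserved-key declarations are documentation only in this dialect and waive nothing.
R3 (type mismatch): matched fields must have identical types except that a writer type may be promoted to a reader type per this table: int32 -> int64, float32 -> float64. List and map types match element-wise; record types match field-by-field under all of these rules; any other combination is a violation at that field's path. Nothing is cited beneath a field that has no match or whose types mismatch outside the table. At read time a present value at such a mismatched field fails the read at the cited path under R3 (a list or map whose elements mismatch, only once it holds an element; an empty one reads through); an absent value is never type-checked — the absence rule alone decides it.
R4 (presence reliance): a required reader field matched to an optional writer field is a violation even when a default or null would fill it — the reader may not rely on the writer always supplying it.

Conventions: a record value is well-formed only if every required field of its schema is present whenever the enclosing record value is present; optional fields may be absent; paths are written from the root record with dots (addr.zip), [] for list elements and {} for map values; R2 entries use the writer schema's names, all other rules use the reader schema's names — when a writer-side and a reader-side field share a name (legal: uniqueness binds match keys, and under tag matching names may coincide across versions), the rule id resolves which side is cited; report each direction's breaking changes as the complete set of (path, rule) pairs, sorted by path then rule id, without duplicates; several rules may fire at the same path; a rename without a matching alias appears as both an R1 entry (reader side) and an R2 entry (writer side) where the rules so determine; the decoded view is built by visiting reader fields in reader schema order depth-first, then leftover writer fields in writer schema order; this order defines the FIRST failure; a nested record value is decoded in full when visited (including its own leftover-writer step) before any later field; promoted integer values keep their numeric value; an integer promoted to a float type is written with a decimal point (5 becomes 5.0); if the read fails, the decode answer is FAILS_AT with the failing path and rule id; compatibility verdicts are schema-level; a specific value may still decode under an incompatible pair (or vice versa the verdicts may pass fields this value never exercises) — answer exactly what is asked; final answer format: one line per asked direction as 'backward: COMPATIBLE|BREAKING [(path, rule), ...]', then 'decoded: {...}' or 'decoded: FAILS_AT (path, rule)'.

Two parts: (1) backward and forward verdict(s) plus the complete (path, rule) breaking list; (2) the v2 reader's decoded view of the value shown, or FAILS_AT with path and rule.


arrows below run writer -> reader for Ticket
backward for Ticket (reader v2, writer v1):
  bytes -> bytes, writer required: signature aligns to signature
  int32 -> int32, writer optional: attempts aligns to attempts
  bytes -> bytes, writer required: payload aligns to avatar
  bytes -> bytes, writer optional: checksum aligns to checksum
  leftover writer field: latitude
  rule R4 violated at attempts
  rule R2 violated at latitude
  backward on Ticket therefore BREAKING (2)
forward for Ticket (reader v1, writer v2):
  bytes -> bytes, writer required: signature aligns to signature
  int32 -> int32, writer required: attempts aligns to attempts
  bytes -> bytes, writer required: avatar aligns to payload
  latitude has no writer counterpart
  bytes -> bytes, writer optional: checksum aligns to checksum
  rule R1 violated at latitude
  forward on Ticket therefore BREAKING (1)
migrating the Ticket value to v2:
  signature := 0x00
  attempts := -2
  payload := 0xBEEF (from writer avatar)
  checksum := 0xBEEF
  read fails at latitude under R2 (unknown field)
  => FAILS_AT (latitude, R2)

backward: BREAKING [(attempts, R4), (latitude, R2)]; forward: BREAKING [(latitude, R1)]; decoded: FAILS_AT (latitude, R2)


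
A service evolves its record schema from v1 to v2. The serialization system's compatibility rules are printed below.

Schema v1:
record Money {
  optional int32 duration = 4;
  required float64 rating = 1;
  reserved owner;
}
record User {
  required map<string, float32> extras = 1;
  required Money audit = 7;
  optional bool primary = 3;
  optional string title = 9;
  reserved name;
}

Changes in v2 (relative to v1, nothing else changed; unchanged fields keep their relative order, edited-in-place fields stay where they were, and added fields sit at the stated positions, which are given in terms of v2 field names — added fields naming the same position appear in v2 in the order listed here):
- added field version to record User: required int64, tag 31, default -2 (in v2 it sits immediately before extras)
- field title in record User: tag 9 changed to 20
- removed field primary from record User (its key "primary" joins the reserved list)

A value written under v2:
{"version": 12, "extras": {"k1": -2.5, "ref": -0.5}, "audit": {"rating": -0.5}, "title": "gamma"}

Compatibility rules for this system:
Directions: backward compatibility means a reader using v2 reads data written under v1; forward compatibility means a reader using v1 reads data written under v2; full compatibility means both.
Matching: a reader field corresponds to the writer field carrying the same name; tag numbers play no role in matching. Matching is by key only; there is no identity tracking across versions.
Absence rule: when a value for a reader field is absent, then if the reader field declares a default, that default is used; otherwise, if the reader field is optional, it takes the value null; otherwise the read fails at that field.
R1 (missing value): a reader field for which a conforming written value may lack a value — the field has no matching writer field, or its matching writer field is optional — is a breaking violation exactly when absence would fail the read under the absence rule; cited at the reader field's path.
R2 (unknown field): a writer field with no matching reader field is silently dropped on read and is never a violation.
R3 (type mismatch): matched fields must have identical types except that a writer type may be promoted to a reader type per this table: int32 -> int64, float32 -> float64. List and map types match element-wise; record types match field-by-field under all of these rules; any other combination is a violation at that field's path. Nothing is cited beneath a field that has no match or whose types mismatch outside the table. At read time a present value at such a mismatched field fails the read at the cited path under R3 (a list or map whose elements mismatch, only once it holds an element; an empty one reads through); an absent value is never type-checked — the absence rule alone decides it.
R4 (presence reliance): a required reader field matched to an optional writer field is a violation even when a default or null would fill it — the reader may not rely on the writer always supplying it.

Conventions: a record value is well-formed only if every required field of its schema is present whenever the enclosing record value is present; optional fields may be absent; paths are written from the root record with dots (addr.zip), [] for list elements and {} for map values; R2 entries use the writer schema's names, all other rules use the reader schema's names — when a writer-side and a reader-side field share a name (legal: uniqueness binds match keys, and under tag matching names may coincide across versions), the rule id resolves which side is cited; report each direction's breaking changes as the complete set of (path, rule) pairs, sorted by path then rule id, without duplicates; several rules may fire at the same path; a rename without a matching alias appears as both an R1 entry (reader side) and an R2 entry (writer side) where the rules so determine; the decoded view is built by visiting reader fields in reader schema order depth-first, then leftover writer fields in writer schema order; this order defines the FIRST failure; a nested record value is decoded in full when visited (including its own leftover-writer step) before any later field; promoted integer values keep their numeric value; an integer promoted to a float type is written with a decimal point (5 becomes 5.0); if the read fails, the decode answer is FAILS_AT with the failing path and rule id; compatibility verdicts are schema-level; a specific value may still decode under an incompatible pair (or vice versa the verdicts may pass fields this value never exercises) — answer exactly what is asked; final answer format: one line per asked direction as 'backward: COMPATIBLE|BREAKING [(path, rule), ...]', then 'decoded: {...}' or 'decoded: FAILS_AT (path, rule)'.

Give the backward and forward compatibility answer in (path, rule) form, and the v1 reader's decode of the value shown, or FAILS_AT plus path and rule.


backward: COMPATIBLE []; forward: COMPATIBLE []; decoded: {"extras": {"k1": -2.5, "ref": -0.5}, "audit": {"duration": null, "rating": -0.5}, "primary": null, "title": "gamma"}

each type pair in User: writer, then reader
backward pass over User, reader schema v2, writer schema v1:
  no writer field matches reader version
  extras: paired with writer extras (map<string, float32> -> map<string, float32>; writer required)
  audit: paired with writer audit (Money -> Money; writer required)
  title: paired with writer title (string -> string; writer optional)
  writer primary: unknown to reader
  audit.duration: paired with writer audit.duration (int32 -> int32; writer optional)
  audit.rating: paired with writer audit.rating (float64 -> float64; writer required)
  nothing fires on User: backward is COMPATIBLE
forward pass over User, reader schema v1, writer schema v2:
  extras: paired with writer extras (map<string, float32> -> map<string, float32>; writer required)
  audit: paired with writer audit (Money -> Money; writer required)
  no writer field matches reader primary
  title: paired with writer title (string -> string; writer optional)
  writer version: unknown to reader
  audit.duration: paired with writer audit.duration (int32 -> int32; writer optional)
  audit.rating: paired with writer audit.rating (float64 -> float64; writer required)
  nothing fires on User: forward is COMPATIBLE
decoding the User value with the v1 reader:
  extras := {"k1": -2.5, "ref": -0.5}
  audit.duration := null (absent, optional -> null)
  audit.rating := -0.5
  primary := null (absent, optional -> null)
  title := "gamma"
  writer version: unknown -> dropped
  => decoded: {"extras": {"k1": -2.5, "ref": -0.5}, "audit": {"duration": null, "rating": -0.5}, "primary": null, "title": "gamma"}
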